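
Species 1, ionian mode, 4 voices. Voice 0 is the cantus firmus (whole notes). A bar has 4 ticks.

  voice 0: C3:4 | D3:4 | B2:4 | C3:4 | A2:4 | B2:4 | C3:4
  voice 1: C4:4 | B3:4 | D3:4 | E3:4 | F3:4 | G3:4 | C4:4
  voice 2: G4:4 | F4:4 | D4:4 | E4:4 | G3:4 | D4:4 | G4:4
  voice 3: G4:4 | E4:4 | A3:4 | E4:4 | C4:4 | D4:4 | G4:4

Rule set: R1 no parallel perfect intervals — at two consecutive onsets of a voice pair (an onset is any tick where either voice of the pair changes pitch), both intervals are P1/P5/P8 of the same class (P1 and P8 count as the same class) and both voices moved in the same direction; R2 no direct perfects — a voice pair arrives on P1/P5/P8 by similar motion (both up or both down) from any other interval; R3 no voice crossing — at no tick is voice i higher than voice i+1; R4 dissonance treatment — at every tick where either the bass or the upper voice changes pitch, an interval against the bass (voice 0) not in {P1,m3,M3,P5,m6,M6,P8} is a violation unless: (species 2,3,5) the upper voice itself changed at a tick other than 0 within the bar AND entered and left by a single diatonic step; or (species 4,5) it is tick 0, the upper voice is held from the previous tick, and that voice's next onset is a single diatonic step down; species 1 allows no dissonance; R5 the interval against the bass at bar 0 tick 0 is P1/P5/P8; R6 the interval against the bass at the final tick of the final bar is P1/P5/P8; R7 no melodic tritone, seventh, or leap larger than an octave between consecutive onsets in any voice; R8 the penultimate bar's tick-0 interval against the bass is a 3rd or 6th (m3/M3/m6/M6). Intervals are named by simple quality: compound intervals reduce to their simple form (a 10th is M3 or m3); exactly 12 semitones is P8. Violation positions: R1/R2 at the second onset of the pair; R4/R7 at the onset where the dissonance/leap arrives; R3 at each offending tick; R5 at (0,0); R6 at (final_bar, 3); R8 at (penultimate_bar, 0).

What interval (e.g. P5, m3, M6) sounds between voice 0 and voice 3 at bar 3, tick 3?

voice 0=C3 voice 3=E4 -> M3

M3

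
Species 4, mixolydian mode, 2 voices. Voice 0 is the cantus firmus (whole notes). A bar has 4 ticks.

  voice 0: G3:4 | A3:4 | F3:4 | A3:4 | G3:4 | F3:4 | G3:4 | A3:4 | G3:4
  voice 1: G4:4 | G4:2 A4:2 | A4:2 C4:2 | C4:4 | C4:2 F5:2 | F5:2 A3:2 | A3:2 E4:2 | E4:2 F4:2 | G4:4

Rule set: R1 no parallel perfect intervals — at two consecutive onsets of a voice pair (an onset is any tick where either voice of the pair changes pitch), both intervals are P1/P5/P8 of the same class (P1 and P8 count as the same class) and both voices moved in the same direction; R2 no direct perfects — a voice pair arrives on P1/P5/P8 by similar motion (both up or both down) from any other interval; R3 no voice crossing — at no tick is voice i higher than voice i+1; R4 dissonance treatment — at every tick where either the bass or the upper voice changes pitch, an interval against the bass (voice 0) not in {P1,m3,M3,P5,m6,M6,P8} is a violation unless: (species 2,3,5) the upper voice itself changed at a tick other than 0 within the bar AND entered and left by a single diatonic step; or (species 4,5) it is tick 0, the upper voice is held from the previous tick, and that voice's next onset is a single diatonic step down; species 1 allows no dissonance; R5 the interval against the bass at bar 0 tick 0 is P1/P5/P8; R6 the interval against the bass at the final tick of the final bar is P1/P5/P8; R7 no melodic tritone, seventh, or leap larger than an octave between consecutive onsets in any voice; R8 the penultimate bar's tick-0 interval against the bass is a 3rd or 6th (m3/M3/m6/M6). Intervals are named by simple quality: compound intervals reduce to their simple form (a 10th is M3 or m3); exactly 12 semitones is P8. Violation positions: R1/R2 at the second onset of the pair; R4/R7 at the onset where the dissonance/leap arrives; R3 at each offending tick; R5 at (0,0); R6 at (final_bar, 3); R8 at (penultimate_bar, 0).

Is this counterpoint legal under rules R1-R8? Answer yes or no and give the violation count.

No (7 violations)

bar 0: v0=G3 v1=G4 (P8)
bar 1: v0=A3 v1=G4 (m7)
bar 2: v0=F3 v1=A4 (M3)
bar 3: v0=A3 v1=C4 (m3)
bar 4: v0=G3 v1=C4 (P4)
bar 5: v0=F3 v1=F5 (P1)
bar 6: v0=G3 v1=A3 (M2)
bar 7: v0=A3 v1=E4 (P5)
bar 8: v0=G3 v1=G4 (P8)
  R4 @ bar1.0: A3/G4 m7 untreated
  R4 @ bar4.0: G3/C4 P4 untreated
  R4 @ bar4.2: G3/F5 m7 untreated
  R7 @ bar4.2: C4->F5 leap 17st
  R7 @ bar5.2: F5->A3 leap 20st
  R4 @ bar6.0: G3/A3 M2 untreated
  R8 @ bar7.0: penult P5 not 3rd/6th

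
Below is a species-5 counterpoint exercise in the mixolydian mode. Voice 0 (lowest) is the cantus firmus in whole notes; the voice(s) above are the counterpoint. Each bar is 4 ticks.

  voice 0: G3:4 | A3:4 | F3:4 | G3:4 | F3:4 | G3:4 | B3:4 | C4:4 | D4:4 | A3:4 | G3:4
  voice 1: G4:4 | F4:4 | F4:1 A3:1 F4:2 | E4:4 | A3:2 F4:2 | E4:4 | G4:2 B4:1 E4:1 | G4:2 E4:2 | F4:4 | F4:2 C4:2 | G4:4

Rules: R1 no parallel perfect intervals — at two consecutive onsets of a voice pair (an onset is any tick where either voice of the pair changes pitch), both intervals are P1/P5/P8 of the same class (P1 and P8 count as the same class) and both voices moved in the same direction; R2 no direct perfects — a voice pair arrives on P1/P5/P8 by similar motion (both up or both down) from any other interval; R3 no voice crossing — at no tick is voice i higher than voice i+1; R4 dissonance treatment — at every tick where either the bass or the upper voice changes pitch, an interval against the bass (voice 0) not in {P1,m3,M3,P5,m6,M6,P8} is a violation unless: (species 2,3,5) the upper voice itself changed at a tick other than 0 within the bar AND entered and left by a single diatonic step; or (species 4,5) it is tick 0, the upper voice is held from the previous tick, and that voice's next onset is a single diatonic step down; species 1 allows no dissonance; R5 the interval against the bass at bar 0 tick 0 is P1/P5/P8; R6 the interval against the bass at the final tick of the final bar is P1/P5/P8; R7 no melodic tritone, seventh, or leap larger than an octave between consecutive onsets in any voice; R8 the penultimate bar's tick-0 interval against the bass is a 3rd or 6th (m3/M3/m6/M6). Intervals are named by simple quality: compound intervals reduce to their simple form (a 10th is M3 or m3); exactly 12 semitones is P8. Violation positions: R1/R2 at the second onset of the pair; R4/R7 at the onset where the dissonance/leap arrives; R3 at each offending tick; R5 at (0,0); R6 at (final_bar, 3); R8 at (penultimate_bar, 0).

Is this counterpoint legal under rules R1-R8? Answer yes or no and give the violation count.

No (2 violations)

bar 0: v0=G3 v1=G4 (P8)
bar 1: v0=A3 v1=F4 (m6)
bar 2: v0=F3 v1=F4 (P8)
bar 3: v0=G3 v1=E4 (M6)
bar 4: v0=F3 v1=A3 (M3)
bar 5: v0=G3 v1=E4 (M6)
bar 6: v0=B3 v1=G4 (m6)
bar 7: v0=C4 v1=G4 (P5)
bar 8: v0=D4 v1=F4 (m3)
bar 9: v0=A3 v1=F4 (m6)
bar 10: v0=G3 v1=G4 (P8)
  R4 @ bar6.3: B3/E4 P4 untreated
  R2 @ bar7.0: B3/E4 P4 -> C4/G4 P5 similar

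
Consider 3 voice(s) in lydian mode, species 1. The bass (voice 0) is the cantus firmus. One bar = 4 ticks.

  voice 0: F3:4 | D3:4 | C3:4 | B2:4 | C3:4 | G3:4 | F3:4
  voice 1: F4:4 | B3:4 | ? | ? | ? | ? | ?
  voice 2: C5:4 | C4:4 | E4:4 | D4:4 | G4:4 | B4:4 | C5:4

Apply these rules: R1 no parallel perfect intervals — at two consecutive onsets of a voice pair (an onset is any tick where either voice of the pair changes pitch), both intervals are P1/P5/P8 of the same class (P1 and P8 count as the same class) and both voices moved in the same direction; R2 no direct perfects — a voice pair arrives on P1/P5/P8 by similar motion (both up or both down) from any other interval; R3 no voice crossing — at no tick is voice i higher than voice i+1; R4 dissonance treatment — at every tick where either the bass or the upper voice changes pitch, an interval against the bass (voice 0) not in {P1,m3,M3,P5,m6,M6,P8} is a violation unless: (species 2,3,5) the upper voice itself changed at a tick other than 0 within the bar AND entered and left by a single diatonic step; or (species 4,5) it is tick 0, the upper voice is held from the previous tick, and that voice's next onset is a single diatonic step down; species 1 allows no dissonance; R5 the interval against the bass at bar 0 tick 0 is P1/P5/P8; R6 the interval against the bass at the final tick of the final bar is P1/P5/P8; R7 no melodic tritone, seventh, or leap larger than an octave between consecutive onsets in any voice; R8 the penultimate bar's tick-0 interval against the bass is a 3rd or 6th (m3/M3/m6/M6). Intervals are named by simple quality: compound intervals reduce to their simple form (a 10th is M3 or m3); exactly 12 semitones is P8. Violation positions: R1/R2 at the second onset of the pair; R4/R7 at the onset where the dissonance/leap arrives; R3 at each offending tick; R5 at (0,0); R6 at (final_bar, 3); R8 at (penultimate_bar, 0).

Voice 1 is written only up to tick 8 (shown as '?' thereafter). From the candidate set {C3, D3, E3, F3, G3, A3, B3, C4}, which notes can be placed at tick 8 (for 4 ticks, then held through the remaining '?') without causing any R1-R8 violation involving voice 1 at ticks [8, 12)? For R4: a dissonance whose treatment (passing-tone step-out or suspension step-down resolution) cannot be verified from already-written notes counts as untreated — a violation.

{A3, C4, E3}

C3: violates R2,R7
D3: violates R4
E3: legal
F3: violates R4,R7
G3: violates R2
A3: legal
B3: violates R4
C4: legal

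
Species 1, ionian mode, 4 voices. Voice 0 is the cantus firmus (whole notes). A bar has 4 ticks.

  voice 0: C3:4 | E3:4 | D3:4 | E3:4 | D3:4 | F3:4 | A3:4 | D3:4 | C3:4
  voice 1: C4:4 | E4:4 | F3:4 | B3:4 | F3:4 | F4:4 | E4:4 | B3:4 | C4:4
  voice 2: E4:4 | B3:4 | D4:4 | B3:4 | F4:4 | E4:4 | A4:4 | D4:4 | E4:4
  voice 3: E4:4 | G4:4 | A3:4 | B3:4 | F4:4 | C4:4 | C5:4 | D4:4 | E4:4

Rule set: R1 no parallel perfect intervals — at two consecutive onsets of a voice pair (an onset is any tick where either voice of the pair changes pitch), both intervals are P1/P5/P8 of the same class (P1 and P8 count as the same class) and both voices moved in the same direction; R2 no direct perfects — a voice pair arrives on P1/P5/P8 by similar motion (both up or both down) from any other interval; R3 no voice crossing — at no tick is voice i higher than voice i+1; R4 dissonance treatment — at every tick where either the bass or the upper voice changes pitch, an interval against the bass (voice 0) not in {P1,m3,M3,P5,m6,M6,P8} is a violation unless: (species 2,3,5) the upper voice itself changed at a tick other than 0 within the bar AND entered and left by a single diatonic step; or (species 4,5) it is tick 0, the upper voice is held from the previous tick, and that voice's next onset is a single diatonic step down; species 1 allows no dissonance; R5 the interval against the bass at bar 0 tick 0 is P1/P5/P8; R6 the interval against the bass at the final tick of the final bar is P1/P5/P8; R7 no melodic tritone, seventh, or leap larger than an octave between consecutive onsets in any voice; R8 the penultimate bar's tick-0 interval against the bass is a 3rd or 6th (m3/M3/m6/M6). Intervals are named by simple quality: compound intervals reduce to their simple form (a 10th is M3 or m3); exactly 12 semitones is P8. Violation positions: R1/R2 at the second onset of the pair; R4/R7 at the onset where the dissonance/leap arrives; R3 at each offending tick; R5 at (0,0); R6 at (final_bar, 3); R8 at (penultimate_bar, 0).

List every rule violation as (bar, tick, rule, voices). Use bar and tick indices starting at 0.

bar 0: v0=C3 v1=C4 v2=E4 v3=E4 downbeat M3
bar 1: v0=E3 v1=E4 v2=B3 v3=G4 downbeat m3
bar 2: v0=D3 v1=F3 v2=D4 v3=A3 downbeat P5
bar 3: v0=E3 v1=B3 v2=B3 v3=B3 downbeat P5
bar 4: v0=D3 v1=F3 v2=F4 v3=F4 downbeat m3
bar 5: v0=F3 v1=F4 v2=E4 v3=C4 downbeat P5
bar 6: v0=A3 v1=E4 v2=A4 v3=C5 downbeat m3
bar 7: v0=D3 v1=B3 v2=D4 v3=D4 downbeat P8
bar 8: v0=C3 v1=C4 v2=E4 v3=E4 downbeat M3
  -> R5 @ bar 0 tick 0 v(0, 2): opens on M3
  -> R5 @ bar 0 tick 0 v(0, 3): opens on M3
  -> R1 @ bar 1 tick 0 v(0, 1): C3/C4 P8 -> E3/E4 P8 similar
  -> R3 @ bar 1 tick 0 v(1, 2): E4 above B3
  -> R3 @ bar 1 tick 1 v(1, 2): E4 above B3
  -> R3 @ bar 1 tick 2 v(1, 2): E4 above B3
  -> R3 @ bar 1 tick 3 v(1, 2): E4 above B3
  -> R2 @ bar 2 tick 0 v(0, 3): E3/G4 m3 -> D3/A3 P5 similar
  -> R3 @ bar 2 tick 0 v(2, 3): D4 above A3
  -> R7 @ bar 2 tick 0 v(1,): E4->F3 leap 11st
  -> R7 @ bar 2 tick 0 v(3,): G4->A3 leap 10st
  -> R3 @ bar 2 tick 1 v(2, 3): D4 above A3
  -> R3 @ bar 2 tick 2 v(2, 3): D4 above A3
  -> R3 @ bar 2 tick 3 v(2, 3): D4 above A3
  -> R1 @ bar 3 tick 0 v(0, 3): D3/A3 P5 -> E3/B3 P5 similar
  -> R2 @ bar 3 tick 0 v(0, 1): D3/F3 m3 -> E3/B3 P5 similar
  -> R2 @ bar 3 tick 0 v(1, 3): F3/A3 M3 -> B3/B3 P1 similar
  -> R7 @ bar 3 tick 0 v(1,): F3->B3 leap 6st
  -> R1 @ bar 4 tick 0 v(2, 3): B3/B3 P1 -> F4/F4 P1 similar
  -> R7 @ bar 4 tick 0 v(1,): B3->F3 leap 6st
  -> R7 @ bar 4 tick 0 v(2,): B3->F4 leap 6st
  -> R7 @ bar 4 tick 0 v(3,): B3->F4 leap 6st
  -> R2 @ bar 5 tick 0 v(0, 1): D3/F3 m3 -> F3/F4 P8 similar
  -> R3 @ bar 5 tick 0 v(1, 2): F4 above E4
  -> R3 @ bar 5 tick 0 v(2, 3): E4 above C4
  -> R4 @ bar 5 tick 0 v(0, 2): F3/E4 M7 untreated
  -> R3 @ bar 5 tick 1 v(1, 2): F4 above E4
  -> R3 @ bar 5 tick 1 v(2, 3): E4 above C4
  -> R3 @ bar 5 tick 2 v(1, 2): F4 above E4
  -> R3 @ bar 5 tick 2 v(2, 3): E4 above C4
  -> R3 @ bar 5 tick 3 v(1, 2): F4 above E4
  -> R3 @ bar 5 tick 3 v(2, 3): E4 above C4
  -> R2 @ bar 6 tick 0 v(0, 2): F3/E4 M7 -> A3/A4 P8 similar
  -> R1 @ bar 7 tick 0 v(0, 2): A3/A4 P8 -> D3/D4 P8 similar
  -> R2 @ bar 7 tick 0 v(0, 3): A3/C5 m3 -> D3/D4 P8 similar
  -> R2 @ bar 7 tick 0 v(2, 3): A4/C5 m3 -> D4/D4 P1 similar
  -> R7 @ bar 7 tick 0 v(3,): C5->D4 leap 10st
  -> R8 @ bar 7 tick 0 v(0, 2): penult P8 not 3rd/6th
  -> R8 @ bar 7 tick 0 v(0, 3): penult P8 not 3rd/6th
  -> R1 @ bar 8 tick 0 v(2, 3): D4/D4 P1 -> E4/E4 P1 similar
  -> R6 @ bar 8 tick 3 v(0, 2): closes on M3
  -> R6 @ bar 8 tick 3 v(0, 3): closes on M3

(0, 0, R5, (0, 2))
(0, 0, R5, (0, 3))
(1, 0, R1, (0, 1))
(1, 0, R3, (1, 2))
(1, 1, R3, (1, 2))
(1, 2, R3, (1, 2))
(1, 3, R3, (1, 2))
(2, 0, R2, (0, 3))
(2, 0, R3, (2, 3))
(2, 0, R7, (1,))
(2, 0, R7, (3,))
(2, 1, R3, (2, 3))
(2, 2, R3, (2, 3))
(2, 3, R3, (2, 3))
(3, 0, R1, (0, 3))
(3, 0, R2, (0, 1))
(3, 0, R2, (1, 3))
(3, 0, R7, (1,))
(4, 0, R1, (2, 3))
(4, 0, R7, (1,))
(4, 0, R7, (2,))
(4, 0, R7, (3,))
(5, 0, R2, (0, 1))
(5, 0, R3, (1, 2))
(5, 0, R3, (2, 3))
(5, 0, R4, (0, 2))
(5, 1, R3, (1, 2))
(5, 1, R3, (2, 3))
(5, 2, R3, (1, 2))
(5, 2, R3, (2, 3))
(5, 3, R3, (1, 2))
(5, 3, R3, (2, 3))
(6, 0, R2, (0, 2))
(7, 0, R1, (0, 2))
(7, 0, R2, (0, 3))
(7, 0, R2, (2, 3))
(7, 0, R7, (3,))
(7, 0, R8, (0, 2))
(7, 0, R8, (0, 3))
(8, 0, R1, (2, 3))
(8, 3, R6, (0, 2))
(8, 3, R6, (0, 3))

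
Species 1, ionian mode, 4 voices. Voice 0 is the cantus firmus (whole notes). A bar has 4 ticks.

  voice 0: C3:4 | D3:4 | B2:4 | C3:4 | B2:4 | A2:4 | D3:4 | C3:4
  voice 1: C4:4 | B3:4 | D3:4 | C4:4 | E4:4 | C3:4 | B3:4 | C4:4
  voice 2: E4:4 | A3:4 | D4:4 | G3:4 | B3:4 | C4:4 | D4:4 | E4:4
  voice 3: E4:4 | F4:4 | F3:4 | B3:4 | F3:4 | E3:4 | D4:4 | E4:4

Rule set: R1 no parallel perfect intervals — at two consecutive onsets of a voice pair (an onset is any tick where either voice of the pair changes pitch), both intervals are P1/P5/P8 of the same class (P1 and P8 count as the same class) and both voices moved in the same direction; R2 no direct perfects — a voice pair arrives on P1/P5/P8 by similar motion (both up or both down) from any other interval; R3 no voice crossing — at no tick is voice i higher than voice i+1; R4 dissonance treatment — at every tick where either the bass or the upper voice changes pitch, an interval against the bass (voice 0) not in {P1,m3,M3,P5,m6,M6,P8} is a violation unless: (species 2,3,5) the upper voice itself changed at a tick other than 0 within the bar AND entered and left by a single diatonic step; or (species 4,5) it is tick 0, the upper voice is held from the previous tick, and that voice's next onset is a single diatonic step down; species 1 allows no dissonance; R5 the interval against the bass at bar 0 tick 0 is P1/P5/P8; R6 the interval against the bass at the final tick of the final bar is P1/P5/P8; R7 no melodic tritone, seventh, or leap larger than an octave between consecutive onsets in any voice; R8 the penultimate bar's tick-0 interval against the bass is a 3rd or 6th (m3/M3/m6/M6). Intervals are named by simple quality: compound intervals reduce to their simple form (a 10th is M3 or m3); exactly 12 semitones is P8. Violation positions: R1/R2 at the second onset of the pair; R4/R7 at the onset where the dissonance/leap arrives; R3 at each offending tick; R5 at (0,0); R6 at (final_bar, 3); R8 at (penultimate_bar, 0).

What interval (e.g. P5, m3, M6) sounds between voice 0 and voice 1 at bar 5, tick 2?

voice 0=A2 voice 1=C3 -> m3

m3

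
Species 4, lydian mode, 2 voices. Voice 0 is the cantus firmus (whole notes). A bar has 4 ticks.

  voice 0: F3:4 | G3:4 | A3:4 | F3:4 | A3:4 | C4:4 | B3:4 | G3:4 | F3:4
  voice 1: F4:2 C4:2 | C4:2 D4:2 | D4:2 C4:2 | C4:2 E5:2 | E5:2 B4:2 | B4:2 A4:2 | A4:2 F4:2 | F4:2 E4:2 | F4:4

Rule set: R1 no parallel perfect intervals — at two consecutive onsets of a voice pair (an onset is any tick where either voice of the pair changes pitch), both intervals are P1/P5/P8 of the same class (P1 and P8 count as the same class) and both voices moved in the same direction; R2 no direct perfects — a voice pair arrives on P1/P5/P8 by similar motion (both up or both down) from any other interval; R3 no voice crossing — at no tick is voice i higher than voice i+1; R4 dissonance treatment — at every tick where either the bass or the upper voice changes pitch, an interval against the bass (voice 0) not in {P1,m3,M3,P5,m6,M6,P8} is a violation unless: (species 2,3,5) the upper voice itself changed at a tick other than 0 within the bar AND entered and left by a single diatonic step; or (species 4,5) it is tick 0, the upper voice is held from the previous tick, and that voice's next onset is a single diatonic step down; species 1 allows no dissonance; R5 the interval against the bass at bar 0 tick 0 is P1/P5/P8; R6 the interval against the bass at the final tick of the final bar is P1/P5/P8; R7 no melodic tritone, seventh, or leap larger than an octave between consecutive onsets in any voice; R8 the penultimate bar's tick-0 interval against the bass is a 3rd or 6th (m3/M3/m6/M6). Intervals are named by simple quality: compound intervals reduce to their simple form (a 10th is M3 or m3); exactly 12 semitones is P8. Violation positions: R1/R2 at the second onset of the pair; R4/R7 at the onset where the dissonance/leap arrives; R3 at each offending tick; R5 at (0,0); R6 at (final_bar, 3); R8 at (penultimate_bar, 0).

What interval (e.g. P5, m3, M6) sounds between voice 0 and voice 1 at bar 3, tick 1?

voice 0=F3 voice 1=C4 -> P5

P5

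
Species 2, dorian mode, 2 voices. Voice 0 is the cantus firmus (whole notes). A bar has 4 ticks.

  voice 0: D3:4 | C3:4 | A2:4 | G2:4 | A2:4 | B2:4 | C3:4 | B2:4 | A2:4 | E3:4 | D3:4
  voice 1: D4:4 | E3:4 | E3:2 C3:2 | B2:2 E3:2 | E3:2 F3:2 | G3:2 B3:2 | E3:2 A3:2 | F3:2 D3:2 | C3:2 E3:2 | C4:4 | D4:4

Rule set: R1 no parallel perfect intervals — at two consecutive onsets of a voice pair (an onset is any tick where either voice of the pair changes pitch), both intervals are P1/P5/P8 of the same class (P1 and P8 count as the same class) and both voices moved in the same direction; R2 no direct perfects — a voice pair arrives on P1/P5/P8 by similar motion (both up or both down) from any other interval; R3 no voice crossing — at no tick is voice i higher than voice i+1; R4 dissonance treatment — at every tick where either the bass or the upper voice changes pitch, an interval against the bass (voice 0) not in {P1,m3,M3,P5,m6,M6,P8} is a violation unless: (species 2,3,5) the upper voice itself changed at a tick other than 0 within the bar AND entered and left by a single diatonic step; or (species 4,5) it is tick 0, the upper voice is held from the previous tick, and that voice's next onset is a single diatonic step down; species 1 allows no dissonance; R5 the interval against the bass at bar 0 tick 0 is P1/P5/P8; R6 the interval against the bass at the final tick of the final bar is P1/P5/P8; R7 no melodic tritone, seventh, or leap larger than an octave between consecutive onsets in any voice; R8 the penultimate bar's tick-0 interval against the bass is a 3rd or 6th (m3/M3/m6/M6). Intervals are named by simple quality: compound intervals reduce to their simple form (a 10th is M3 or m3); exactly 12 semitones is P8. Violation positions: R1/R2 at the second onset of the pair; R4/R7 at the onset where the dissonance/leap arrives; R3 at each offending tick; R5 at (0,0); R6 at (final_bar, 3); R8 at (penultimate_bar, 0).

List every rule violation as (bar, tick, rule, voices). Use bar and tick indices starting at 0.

bar 0: v0=D3 v1=D4 downbeat P8
bar 1: v0=C3 v1=E3 downbeat M3
bar 2: v0=A2 v1=E3 downbeat P5
bar 3: v0=G2 v1=B2 downbeat M3
bar 4: v0=A2 v1=E3 downbeat P5
bar 5: v0=B2 v1=G3 downbeat m6
bar 6: v0=C3 v1=E3 downbeat M3
bar 7: v0=B2 v1=F3 downbeat TT
bar 8: v0=A2 v1=C3 downbeat m3
bar 9: v0=E3 v1=C4 downbeat m6
bar 10: v0=D3 v1=D4 downbeat P8
  -> R7 @ bar 1 tick 0 v(1,): D4->E3 leap 10st
  -> R4 @ bar 7 tick 0 v(0, 1): B2/F3 TT untreated

(1, 0, R7, (1,))
(7, 0, R4, (0, 1))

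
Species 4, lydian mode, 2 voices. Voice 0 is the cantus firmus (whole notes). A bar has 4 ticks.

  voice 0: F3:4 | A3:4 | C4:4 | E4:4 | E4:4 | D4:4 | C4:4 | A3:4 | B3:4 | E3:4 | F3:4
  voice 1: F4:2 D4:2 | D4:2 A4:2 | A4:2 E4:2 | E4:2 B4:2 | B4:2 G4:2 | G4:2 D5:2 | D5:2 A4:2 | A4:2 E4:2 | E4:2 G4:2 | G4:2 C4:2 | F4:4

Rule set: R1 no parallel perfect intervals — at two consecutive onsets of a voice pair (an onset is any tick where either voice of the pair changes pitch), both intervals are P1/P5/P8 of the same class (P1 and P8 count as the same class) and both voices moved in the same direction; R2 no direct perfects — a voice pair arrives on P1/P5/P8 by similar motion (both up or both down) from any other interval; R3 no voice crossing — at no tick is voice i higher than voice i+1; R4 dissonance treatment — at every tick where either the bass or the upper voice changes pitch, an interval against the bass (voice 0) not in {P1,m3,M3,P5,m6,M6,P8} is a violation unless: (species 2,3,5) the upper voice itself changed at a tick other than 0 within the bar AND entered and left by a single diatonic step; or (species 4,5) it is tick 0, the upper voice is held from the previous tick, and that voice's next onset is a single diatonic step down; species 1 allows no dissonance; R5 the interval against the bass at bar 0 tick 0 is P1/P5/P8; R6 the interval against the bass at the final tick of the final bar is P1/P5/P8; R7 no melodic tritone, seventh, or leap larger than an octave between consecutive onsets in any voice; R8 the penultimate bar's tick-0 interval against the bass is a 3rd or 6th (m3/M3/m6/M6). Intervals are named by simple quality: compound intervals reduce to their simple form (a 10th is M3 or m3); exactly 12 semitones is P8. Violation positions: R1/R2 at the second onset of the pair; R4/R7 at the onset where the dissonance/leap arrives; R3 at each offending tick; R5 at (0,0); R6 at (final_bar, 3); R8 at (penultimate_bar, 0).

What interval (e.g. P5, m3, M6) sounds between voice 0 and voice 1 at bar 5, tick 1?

voice 0=D4 voice 1=G4 -> P4

P4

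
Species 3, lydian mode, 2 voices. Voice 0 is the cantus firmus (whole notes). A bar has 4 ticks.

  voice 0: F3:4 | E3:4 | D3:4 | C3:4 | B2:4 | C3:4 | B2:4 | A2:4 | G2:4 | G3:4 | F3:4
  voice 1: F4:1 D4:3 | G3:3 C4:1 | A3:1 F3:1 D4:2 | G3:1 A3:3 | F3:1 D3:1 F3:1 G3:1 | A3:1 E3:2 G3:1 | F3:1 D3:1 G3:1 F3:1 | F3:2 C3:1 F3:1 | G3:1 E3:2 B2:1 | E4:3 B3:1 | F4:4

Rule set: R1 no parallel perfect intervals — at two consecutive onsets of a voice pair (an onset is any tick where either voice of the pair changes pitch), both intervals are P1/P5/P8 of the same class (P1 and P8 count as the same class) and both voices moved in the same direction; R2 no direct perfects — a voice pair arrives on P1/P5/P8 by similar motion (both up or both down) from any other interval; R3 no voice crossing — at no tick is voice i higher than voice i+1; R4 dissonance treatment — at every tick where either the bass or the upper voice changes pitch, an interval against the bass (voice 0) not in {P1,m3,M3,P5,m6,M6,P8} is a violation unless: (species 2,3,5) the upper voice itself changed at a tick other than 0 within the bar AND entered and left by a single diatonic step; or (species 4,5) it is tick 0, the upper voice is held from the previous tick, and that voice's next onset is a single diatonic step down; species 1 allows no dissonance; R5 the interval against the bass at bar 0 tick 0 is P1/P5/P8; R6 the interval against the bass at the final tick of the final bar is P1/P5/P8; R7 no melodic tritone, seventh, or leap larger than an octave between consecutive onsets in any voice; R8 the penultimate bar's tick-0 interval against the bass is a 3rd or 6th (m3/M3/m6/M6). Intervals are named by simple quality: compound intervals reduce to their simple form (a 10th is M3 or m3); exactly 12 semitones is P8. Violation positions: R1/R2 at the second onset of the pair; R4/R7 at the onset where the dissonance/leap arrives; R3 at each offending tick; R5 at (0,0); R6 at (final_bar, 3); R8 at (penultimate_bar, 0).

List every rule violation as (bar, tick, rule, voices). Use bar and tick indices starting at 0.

bar 0: v0=F3 v1=F4 downbeat P8
bar 1: v0=E3 v1=G3 downbeat m3
bar 2: v0=D3 v1=A3 downbeat P5
bar 3: v0=C3 v1=G3 downbeat P5
bar 4: v0=B2 v1=F3 downbeat TT
bar 5: v0=C3 v1=A3 downbeat M6
bar 6: v0=B2 v1=F3 downbeat TT
bar 7: v0=A2 v1=F3 downbeat m6
bar 8: v0=G2 v1=G3 downbeat P8
bar 9: v0=G3 v1=E4 downbeat M6
bar 10: v0=F3 v1=F4 downbeat P8
  -> R2 @ bar 2 tick 0 v(0, 1): E3/C4 m6 -> D3/A3 P5 similar
  -> R2 @ bar 3 tick 0 v(0, 1): D3/D4 P8 -> C3/G3 P5 similar
  -> R4 @ bar 4 tick 0 v(0, 1): B2/F3 TT untreated
  -> R4 @ bar 4 tick 2 v(0, 1): B2/F3 TT untreated
  -> R4 @ bar 6 tick 0 v(0, 1): B2/F3 TT untreated
  -> R4 @ bar 6 tick 3 v(0, 1): B2/F3 TT untreated
  -> R7 @ bar 9 tick 0 v(1,): B2->E4 leap 17st
  -> R7 @ bar 10 tick 0 v(1,): B3->F4 leap 6st

(2, 0, R2, (0, 1))
(3, 0, R2, (0, 1))
(4, 0, R4, (0, 1))
(4, 2, R4, (0, 1))
(6, 0, R4, (0, 1))
(6, 3, R4, (0, 1))
(9, 0, R7, (1,))
(10, 0, R7, (1,))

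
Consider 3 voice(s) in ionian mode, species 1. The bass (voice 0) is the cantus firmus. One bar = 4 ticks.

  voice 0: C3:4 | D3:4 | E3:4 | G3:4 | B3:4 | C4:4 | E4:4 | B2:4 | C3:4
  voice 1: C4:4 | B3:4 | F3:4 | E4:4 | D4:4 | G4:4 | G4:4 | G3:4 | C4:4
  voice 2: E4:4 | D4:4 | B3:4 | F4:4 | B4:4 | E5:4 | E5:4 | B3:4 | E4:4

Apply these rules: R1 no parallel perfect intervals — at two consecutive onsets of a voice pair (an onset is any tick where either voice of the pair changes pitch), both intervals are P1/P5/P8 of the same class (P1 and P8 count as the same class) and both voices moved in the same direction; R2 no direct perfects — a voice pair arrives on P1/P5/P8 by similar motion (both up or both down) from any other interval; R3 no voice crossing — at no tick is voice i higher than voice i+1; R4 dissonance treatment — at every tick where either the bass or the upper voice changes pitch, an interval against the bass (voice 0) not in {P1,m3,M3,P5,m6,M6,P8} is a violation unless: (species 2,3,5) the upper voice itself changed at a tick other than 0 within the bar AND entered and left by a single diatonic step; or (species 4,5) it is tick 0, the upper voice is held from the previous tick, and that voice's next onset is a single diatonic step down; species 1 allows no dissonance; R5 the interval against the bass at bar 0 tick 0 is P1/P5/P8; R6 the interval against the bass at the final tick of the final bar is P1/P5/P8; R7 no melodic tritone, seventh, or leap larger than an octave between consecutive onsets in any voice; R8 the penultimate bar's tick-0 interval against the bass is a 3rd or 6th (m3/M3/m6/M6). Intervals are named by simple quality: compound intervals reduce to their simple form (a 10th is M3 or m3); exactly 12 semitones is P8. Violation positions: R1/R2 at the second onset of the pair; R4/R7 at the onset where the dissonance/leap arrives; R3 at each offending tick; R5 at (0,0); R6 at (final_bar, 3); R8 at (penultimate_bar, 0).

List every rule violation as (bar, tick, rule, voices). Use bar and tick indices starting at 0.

(0, 0, R5, (0, 2))
(2, 0, R4, (0, 1))
(2, 0, R7, (1,))
(3, 0, R4, (0, 2))
(3, 0, R7, (1,))
(3, 0, R7, (2,))
(4, 0, R2, (0, 2))
(4, 0, R7, (2,))
(5, 0, R2, (0, 1))
(7, 0, R1, (0, 2))
(7, 0, R7, (0,))
(7, 0, R7, (2,))
(7, 0, R8, (0, 2))
(8, 0, R2, (0, 1))
(8, 3, R6, (0, 2))

bar 0: v0=C3 v1=C4 v2=E4 downbeat M3
bar 1: v0=D3 v1=B3 v2=D4 downbeat P8
bar 2: v0=E3 v1=F3 v2=B3 downbeat P5
bar 3: v0=G3 v1=E4 v2=F4 downbeat m7
bar 4: v0=B3 v1=D4 v2=B4 downbeat P8
bar 5: v0=C4 v1=G4 v2=E5 downbeat M3
bar 6: v0=E4 v1=G4 v2=E5 downbeat P8
bar 7: v0=B2 v1=G3 v2=B3 downbeat P8
bar 8: v0=C3 v1=C4 v2=E4 downbeat M3
  -> R5 @ bar 0 tick 0 v(0, 2): opens on M3
  -> R4 @ bar 2 tick 0 v(0, 1): E3/F3 m2 untreated
  -> R7 @ bar 2 tick 0 v(1,): B3->F3 leap 6st
  -> R4 @ bar 3 tick 0 v(0, 2): G3/F4 m7 untreated
  -> R7 @ bar 3 tick 0 v(1,): F3->E4 leap 11st
  -> R7 @ bar 3 tick 0 v(2,): B3->F4 leap 6st
  -> R2 @ bar 4 tick 0 v(0, 2): G3/F4 m7 -> B3/B4 P8 similar
  -> R7 @ bar 4 tick 0 v(2,): F4->B4 leap 6st
  -> R2 @ bar 5 tick 0 v(0, 1): B3/D4 m3 -> C4/G4 P5 similar
  -> R1 @ bar 7 tick 0 v(0, 2): E4/E5 P8 -> B2/B3 P8 similar
  -> R7 @ bar 7 tick 0 v(0,): E4->B2 leap 17st
  -> R7 @ bar 7 tick 0 v(2,): E5->B3 leap 17st
  -> R8 @ bar 7 tick 0 v(0, 2): penult P8 not 3rd/6th
  -> R2 @ bar 8 tick 0 v(0, 1): B2/G3 m6 -> C3/C4 P8 similar
  -> R6 @ bar 8 tick 3 v(0, 2): closes on M3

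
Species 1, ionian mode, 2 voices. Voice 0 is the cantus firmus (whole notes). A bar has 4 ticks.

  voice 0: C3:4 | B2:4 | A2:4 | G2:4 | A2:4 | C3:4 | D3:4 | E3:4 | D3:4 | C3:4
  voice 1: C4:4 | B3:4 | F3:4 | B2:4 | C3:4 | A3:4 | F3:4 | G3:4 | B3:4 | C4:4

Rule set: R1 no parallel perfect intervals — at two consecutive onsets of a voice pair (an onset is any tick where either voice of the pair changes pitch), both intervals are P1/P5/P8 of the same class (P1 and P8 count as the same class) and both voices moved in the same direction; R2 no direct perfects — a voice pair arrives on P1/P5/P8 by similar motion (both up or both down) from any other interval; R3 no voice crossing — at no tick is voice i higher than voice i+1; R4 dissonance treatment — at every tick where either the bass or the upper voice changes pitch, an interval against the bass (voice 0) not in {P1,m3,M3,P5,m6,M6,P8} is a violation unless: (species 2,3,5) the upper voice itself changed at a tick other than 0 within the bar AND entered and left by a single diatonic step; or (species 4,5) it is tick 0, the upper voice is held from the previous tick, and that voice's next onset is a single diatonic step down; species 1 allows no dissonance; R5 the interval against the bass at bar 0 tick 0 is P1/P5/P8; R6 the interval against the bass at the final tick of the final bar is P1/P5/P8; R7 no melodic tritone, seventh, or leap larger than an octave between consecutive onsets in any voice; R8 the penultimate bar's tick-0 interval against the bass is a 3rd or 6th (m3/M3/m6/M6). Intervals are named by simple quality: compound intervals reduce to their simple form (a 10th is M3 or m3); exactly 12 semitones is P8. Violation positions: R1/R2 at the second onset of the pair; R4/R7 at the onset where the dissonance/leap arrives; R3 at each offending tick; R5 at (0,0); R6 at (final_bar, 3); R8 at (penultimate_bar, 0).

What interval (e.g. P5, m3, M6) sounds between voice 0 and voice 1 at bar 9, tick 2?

voice 0=C3 voice 1=C4 -> P8

P8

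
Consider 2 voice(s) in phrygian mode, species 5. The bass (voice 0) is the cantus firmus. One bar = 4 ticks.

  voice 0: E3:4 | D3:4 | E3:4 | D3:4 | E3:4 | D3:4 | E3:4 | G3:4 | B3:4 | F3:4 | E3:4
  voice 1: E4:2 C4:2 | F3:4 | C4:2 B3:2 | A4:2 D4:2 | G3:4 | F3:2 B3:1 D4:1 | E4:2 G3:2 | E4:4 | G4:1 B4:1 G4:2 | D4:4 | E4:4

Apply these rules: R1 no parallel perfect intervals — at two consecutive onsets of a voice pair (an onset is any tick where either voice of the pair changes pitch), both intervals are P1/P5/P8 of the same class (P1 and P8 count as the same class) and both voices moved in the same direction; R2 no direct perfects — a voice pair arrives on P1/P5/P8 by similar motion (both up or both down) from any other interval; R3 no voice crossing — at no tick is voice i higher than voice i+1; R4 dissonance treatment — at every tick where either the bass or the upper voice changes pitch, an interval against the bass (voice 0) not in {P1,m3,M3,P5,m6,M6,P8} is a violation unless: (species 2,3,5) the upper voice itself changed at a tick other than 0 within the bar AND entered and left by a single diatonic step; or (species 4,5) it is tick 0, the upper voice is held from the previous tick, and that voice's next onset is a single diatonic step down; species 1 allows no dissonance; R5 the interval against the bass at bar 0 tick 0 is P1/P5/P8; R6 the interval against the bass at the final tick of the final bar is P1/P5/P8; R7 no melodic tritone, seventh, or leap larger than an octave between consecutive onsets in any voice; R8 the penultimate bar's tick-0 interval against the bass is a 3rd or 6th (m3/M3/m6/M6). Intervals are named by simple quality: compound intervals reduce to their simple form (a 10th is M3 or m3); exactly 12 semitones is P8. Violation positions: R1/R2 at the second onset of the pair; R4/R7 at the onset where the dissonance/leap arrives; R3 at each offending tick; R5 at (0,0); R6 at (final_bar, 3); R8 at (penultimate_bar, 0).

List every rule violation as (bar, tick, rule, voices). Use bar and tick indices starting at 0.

(3, 0, R7, (1,))
(5, 2, R7, (1,))
(6, 0, R1, (0, 1))
(9, 0, R7, (0,))

bar 0: v0=E3 v1=E4 downbeat P8
bar 1: v0=D3 v1=F3 downbeat m3
bar 2: v0=E3 v1=C4 downbeat m6
bar 3: v0=D3 v1=A4 downbeat P5
bar 4: v0=E3 v1=G3 downbeat m3
bar 5: v0=D3 v1=F3 downbeat m3
bar 6: v0=E3 v1=E4 downbeat P8
bar 7: v0=G3 v1=E4 downbeat M6
bar 8: v0=B3 v1=G4 downbeat m6
bar 9: v0=F3 v1=D4 downbeat M6
bar 10: v0=E3 v1=E4 downbeat P8
  -> R7 @ bar 3 tick 0 v(1,): B3->A4 leap 10st
  -> R7 @ bar 5 tick 2 v(1,): F3->B3 leap 6st
  -> R1 @ bar 6 tick 0 v(0, 1): D3/D4 P8 -> E3/E4 P8 similar
  -> R7 @ bar 9 tick 0 v(0,): B3->F3 leap 6st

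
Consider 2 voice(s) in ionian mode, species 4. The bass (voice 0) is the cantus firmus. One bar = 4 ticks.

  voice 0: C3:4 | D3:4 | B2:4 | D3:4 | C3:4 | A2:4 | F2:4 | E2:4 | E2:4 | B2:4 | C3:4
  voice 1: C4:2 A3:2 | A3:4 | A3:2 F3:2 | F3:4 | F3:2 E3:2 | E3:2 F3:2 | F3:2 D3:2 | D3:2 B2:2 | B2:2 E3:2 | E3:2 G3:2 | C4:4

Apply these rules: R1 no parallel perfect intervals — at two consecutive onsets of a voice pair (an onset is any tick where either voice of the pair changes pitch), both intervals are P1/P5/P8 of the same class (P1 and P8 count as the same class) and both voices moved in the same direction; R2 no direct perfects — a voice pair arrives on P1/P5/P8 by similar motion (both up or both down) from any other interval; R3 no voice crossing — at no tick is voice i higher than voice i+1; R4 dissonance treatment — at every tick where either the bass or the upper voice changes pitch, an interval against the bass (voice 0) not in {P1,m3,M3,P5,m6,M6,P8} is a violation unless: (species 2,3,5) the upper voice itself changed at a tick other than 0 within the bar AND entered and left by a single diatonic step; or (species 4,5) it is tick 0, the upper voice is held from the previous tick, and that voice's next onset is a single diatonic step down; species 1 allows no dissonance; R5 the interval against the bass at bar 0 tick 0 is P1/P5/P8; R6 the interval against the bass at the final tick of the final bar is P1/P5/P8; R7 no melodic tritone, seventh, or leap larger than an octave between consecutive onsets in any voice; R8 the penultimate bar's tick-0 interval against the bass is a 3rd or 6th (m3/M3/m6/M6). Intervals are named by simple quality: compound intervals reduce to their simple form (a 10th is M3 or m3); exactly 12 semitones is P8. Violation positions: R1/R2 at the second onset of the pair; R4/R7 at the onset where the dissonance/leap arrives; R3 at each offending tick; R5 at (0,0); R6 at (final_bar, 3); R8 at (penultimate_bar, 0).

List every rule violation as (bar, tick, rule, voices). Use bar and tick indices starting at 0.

(2, 0, R4, (0, 1))
(2, 2, R4, (0, 1))
(7, 0, R4, (0, 1))
(9, 0, R4, (0, 1))
(9, 0, R8, (0, 1))
(10, 0, R2, (0, 1))

bar 0: v0=C3 v1=C4 downbeat P8
bar 1: v0=D3 v1=A3 downbeat P5
bar 2: v0=B2 v1=A3 downbeat m7
bar 3: v0=D3 v1=F3 downbeat m3
bar 4: v0=C3 v1=F3 downbeat P4
bar 5: v0=A2 v1=E3 downbeat P5
bar 6: v0=F2 v1=F3 downbeat P8
bar 7: v0=E2 v1=D3 downbeat m7
bar 8: v0=E2 v1=B2 downbeat P5
bar 9: v0=B2 v1=E3 downbeat P4
bar 10: v0=C3 v1=C4 downbeat P8
  -> R4 @ bar 2 tick 0 v(0, 1): B2/A3 m7 untreated
  -> R4 @ bar 2 tick 2 v(0, 1): B2/F3 TT untreated
  -> R4 @ bar 7 tick 0 v(0, 1): E2/D3 m7 untreated
  -> R4 @ bar 9 tick 0 v(0, 1): B2/E3 P4 untreated
  -> R8 @ bar 9 tick 0 v(0, 1): penult P4 not 3rd/6th
  -> R2 @ bar 10 tick 0 v(0, 1): B2/G3 m6 -> C3/C4 P8 similar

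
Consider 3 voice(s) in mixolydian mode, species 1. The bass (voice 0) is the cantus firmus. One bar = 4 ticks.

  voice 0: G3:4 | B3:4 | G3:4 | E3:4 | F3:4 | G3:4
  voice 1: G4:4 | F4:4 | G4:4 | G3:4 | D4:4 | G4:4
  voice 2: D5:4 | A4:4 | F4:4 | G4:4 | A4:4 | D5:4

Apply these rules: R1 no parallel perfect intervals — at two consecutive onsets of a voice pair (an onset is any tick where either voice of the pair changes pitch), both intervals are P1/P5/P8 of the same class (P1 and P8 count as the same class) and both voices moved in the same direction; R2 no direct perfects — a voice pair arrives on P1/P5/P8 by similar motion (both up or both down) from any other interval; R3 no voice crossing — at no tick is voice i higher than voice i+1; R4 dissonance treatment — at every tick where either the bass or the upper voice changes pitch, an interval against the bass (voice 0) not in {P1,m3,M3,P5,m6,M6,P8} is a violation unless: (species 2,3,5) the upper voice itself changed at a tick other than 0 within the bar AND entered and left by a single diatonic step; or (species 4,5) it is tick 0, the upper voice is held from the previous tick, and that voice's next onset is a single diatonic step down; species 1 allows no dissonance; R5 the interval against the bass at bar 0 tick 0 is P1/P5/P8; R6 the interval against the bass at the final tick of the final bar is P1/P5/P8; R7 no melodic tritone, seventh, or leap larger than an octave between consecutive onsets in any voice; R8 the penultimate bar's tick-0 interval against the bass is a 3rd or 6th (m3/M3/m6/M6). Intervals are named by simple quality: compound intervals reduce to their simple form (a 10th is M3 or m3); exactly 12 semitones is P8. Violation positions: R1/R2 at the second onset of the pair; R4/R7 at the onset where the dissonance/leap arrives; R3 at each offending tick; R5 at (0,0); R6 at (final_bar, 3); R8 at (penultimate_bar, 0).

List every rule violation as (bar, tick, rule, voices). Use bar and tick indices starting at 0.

bar 0: v0=G3 v1=G4 v2=D5 downbeat P5
bar 1: v0=B3 v1=F4 v2=A4 downbeat m7
bar 2: v0=G3 v1=G4 v2=F4 downbeat m7
bar 3: v0=E3 v1=G3 v2=G4 downbeat m3
bar 4: v0=F3 v1=D4 v2=A4 downbeat M3
bar 5: v0=G3 v1=G4 v2=D5 downbeat P5
  -> R4 @ bar 1 tick 0 v(0, 1): B3/F4 TT untreated
  -> R4 @ bar 1 tick 0 v(0, 2): B3/A4 m7 untreated
  -> R3 @ bar 2 tick 0 v(1, 2): G4 above F4
  -> R4 @ bar 2 tick 0 v(0, 2): G3/F4 m7 untreated
  -> R3 @ bar 2 tick 1 v(1, 2): G4 above F4
  -> R3 @ bar 2 tick 2 v(1, 2): G4 above F4
  -> R3 @ bar 2 tick 3 v(1, 2): G4 above F4
  -> R2 @ bar 4 tick 0 v(1, 2): G3/G4 P8 -> D4/A4 P5 similar
  -> R1 @ bar 5 tick 0 v(1, 2): D4/A4 P5 -> G4/D5 P5 similar
  -> R2 @ bar 5 tick 0 v(0, 1): F3/D4 M6 -> G3/G4 P8 similar
  -> R2 @ bar 5 tick 0 v(0, 2): F3/A4 M3 -> G3/D5 P5 similar

(1, 0, R4, (0, 1))
(1, 0, R4, (0, 2))
(2, 0, R3, (1, 2))
(2, 0, R4, (0, 2))
(2, 1, R3, (1, 2))
(2, 2, R3, (1, 2))
(2, 3, R3, (1, 2))
(4, 0, R2, (1, 2))
(5, 0, R1, (1, 2))
(5, 0, R2, (0, 1))
(5, 0, R2, (0, 2))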